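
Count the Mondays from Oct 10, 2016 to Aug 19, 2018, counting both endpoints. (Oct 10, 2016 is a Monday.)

97

Oct 10, 2016 is a Monday; the first Monday on or after it is Oct 10, 2016.
From Oct 10, 2016 to Aug 19, 2018: 82 + 365 + 231 = 678 days (rest of 2016, 2017, to Aug 19, 2018 in 2018).
678 ÷ 7 = 96 full weeks with remainder 6, so 96 more Mondays after the first → 97.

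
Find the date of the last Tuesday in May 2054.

2054-05-26

The first Tuesday of May 2054 is May 5.
May 2054 has 31 days. Adding weeks: 5, 12, 19, 26 — the last one ≤ 31 is the 26th.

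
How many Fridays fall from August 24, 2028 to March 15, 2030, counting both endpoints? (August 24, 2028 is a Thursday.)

August 24, 2028 is a Thursday; the first Friday on or after it is August 25, 2028 (1 day later).
From August 25, 2028 to March 15, 2030: 128 + 365 + 74 = 567 days (rest of 2028, 2029, to March 15, 2030 in 2030).
567 ÷ 7 = 81 full weeks with remainder 0, so 81 more Fridays after the first → 82.

82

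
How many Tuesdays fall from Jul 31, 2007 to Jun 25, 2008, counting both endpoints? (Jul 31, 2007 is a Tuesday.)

Jul 31, 2007 is a Tuesday; the first Tuesday on or after it is Jul 31, 2007.
From Jul 31, 2007 to Jun 25, 2008: 153 + 177 = 330 days (rest of 2007, to Jun 25, 2008 in 2008).
330 ÷ 7 = 47 full weeks with remainder 1, so 47 more Tuesdays after the first → 48.

48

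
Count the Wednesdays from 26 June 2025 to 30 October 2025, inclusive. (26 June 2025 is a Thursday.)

26 June 2025 is a Thursday; the first Wednesday on or after it is 2 July 2025 (6 days later).
From 2 July 2025 to 30 October 2025: 29 + 31 + 30 + 30 = 120 days (rest of July, August, September, October).
120 ÷ 7 = 17 full weeks with remainder 1, so 17 more Wednesdays after the first → 18.

18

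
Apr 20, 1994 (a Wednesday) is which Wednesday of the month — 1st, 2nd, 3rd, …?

Day 20 falls in week ⌈20/7⌉ of the month.
Days 1–7 hold the 1st Wednesday, 8–14 the 2nd, 15–21 the 3rd, 22–28 the 4th, 29–31 the 5th.
20 is in the range for the 3rd.

3rd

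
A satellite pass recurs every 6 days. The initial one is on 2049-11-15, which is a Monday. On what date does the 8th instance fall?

The 8th occurrence is 7 intervals after the first: 7 × 6 = 42 days after 2049-11-15.
November has 30 days — 15 days to the end of November leaves 27.
27 days into December → 2049-12-27.

2049-12-27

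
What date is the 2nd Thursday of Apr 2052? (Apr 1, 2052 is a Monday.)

Apr 2052 begins on a Monday, so the first Thursday is Apr 4 (3 days later).
The 2nd Thursday is 1 weeks later: 4 + 7 = 11.

Apr 11, 2052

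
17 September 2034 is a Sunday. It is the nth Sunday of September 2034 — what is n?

Day 17 falls in week ⌈17/7⌉ of the month.
Days 1–7 hold the 1st Sunday, 8–14 the 2nd, 15–21 the 3rd, 22–28 the 4th, 29–31 the 5th.
17 is in the range for the 3rd.

3rd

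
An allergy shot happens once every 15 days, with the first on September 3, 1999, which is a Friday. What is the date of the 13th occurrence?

March 1, 2000

The 13th occurrence is 12 intervals after the first: 12 × 15 = 180 days after September 3, 1999.
September has 30 days — 27 days to the end of September leaves 153.
October has 31 days (122 left).
November has 30 days (92 left).
December has 31 days (61 left).
January has 31 days (30 left).
February has 29 days (1 left).
1 day into March → March 1, 2000.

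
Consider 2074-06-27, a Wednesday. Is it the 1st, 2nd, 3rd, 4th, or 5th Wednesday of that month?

4th

Day 27 falls in week ⌈27/7⌉ of the month.
Days 1–7 hold the 1st Wednesday, 8–14 the 2nd, 15–21 the 3rd, 22–28 the 4th, 29–31 the 5th.
27 is in the range for the 4th.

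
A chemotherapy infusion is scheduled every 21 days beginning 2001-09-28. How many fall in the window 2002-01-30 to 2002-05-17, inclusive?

6

Occurrences land 21·i days after 2001-09-28 for i = 0, 1, 2, …
2002-01-30 is 124 days after the start; 124 ÷ 21 = 5 remainder 19; since the remainder is 19, round up to i = 6. First occurrence in the window: #7 on 2002-02-01 (6×21 = 126 days in).
2002-05-17 is 231 days after the start; 231 ÷ 21 = 11 remainder 0. Last occurrence in the window: #12 on 2002-05-17.
Occurrences #7 through #12: 6 in total.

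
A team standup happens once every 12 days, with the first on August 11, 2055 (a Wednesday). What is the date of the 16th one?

February 7, 2056

The 16th occurrence is 15 intervals after the first: 15 × 12 = 180 days after August 11, 2055.
August has 31 days — 20 days to the end of August leaves 160.
September has 30 days (130 left).
October has 31 days (99 left).
November has 30 days (69 left).
December has 31 days (38 left).
January has 31 days (7 left).
7 days into February → February 7, 2056.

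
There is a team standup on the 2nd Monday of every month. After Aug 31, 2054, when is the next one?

Sep 14, 2054

Aug 2054 starts on a Saturday; its first Monday is the 3rd, so the 2nd Monday is the 10th — Aug 10, 2054.
That is not after Aug 31, 2054, so look at Sep 2054.
Sep 2054 starts on a Tuesday; its first Monday is the 7th, so the 2nd Monday is the 14th — Sep 14, 2054.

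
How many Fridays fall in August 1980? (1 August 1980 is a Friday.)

5

1 August 1980 is a Friday; the first Friday on or after it is 1 August 1980.
From 1 August 1980 to 31 August 1980 is 31 − 1 = 30 days.
30 ÷ 7 = 4 full weeks with remainder 2, so 4 more Fridays after the first → 5.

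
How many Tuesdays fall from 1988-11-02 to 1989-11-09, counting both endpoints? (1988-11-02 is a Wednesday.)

53

1988-11-02 is a Wednesday; the first Tuesday on or after it is 1988-11-08 (6 days later).
From 1988-11-08 to 1989-11-09: 53 + 313 = 366 days (rest of 1988, to 1989-11-09 in 1989).
366 ÷ 7 = 52 full weeks with remainder 2, so 52 more Tuesdays after the first → 53.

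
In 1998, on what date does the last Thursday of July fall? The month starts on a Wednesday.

July 1998 begins on a Wednesday, so the first Thursday is July 2 (1 day later).
July 1998 has 31 days. Adding weeks: 2, 9, 16, 23, 30 — the last one ≤ 31 is the 30th.

30 July 1998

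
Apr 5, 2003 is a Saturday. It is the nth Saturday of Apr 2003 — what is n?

1st

Day 5 falls in week ⌈5/7⌉ of the month.
Days 1–7 hold the 1st Saturday, 8–14 the 2nd, 15–21 the 3rd, 22–28 the 4th, 29–31 the 5th.
5 is in the range for the 1st.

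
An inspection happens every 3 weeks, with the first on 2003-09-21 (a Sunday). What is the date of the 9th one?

2004-03-07

The 9th occurrence is 8 intervals after the first: 8 × 21 = 168 days after 2003-09-21.
September has 30 days — 9 days to the end of September leaves 159.
October has 31 days (128 left).
November has 30 days (98 left).
December has 31 days (67 left).
January has 31 days (36 left).
February has 29 days (7 left).
7 days into March → 2004-03-07.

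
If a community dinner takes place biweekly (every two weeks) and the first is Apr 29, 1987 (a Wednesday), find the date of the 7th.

The 7th occurrence is 6 intervals after the first: 6 × 14 = 84 days after Apr 29, 1987.
Apr has 30 days — 1 day to the end of Apr leaves 83.
May has 31 days (52 left).
Jun has 30 days (22 left).
22 days into Jul → Jul 22, 1987.

Jul 22, 1987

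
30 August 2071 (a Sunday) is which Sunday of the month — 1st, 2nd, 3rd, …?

5th

Day 30 falls in week ⌈30/7⌉ of the month.
Days 1–7 hold the 1st Sunday, 8–14 the 2nd, 15–21 the 3rd, 22–28 the 4th, 29–31 the 5th.
30 is in the range for the 5th.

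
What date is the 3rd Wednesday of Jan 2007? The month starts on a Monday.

Jan 2007 begins on a Monday, so the first Wednesday is Jan 3 (2 days later).
The 3rd Wednesday is 2 weeks later: 3 + 14 = 17.

Jan 17, 2007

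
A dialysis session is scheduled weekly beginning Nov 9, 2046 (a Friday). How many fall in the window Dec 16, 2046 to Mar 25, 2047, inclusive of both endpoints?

Occurrences land 7·i days after Nov 9, 2046 for i = 0, 1, 2, …
Dec 16, 2046 is 37 days after the start; 37 ÷ 7 = 5 remainder 2; since the remainder is 2, round up to i = 6. First occurrence in the window: #7 on Dec 21, 2046 (6×7 = 42 days in).
Mar 25, 2047 is 136 days after the start; 136 ÷ 7 = 19 remainder 3. Last occurrence in the window: #20 on Mar 22, 2047.
Occurrences #7 through #20: 14 in total.

14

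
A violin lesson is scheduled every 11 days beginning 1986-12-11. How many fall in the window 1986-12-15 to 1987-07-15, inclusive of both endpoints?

Occurrences land 11·i days after 1986-12-11 for i = 0, 1, 2, …
1986-12-15 is 4 days after the start; 4 ÷ 11 = 0 remainder 4; since the remainder is 4, round up to i = 1. First occurrence in the window: #2 on 1986-12-22 (1×11 = 11 days in).
1987-07-15 is 216 days after the start; 216 ÷ 11 = 19 remainder 7. Last occurrence in the window: #20 on 1987-07-08.
Occurrences #2 through #20: 19 in total.

19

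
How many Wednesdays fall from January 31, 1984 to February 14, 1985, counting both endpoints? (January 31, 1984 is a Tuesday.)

January 31, 1984 is a Tuesday; the first Wednesday on or after it is February 1, 1984 (1 day later).
From February 1, 1984 to February 14, 1985: 334 + 45 = 379 days (rest of 1984, to February 14, 1985 in 1985).
379 ÷ 7 = 54 full weeks with remainder 1, so 54 more Wednesdays after the first → 55.

55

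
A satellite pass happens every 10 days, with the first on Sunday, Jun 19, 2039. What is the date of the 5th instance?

The 5th occurrence is 4 intervals after the first: 4 × 10 = 40 days after Jun 19, 2039.
Jun has 30 days — 11 days to the end of Jun leaves 29.
29 days into Jul → Jul 29, 2039.

Jul 29, 2039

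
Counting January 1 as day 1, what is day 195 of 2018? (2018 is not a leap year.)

January has 31 days (195 − 31 = 164 remain).
February has 28 days (164 − 28 = 136 remain).
March has 31 days (136 − 31 = 105 remain).
April has 30 days (105 − 30 = 75 remain).
May has 31 days (75 − 31 = 44 remain).
June has 30 days (44 − 30 = 14 remain).
14 into July → July 14.

July 14, 2018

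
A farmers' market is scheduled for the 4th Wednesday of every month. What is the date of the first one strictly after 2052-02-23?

February 2052 starts on a Thursday; its first Wednesday is the 7th, so the 4th Wednesday is the 28th — 2052-02-28.
2052-02-28 is after 2052-02-23, so that is the next one.

2052-02-28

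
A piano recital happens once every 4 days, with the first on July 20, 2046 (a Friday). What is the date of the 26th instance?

The 26th occurrence is 25 intervals after the first: 25 × 4 = 100 days after July 20, 2046.
July has 31 days — 11 days to the end of July leaves 89.
August has 31 days (58 left).
September has 30 days (28 left).
28 days into October → October 28, 2046.

October 28, 2046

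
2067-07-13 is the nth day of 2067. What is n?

Days in months before July: 31 + 28 + 31 + 30 + 31 + 30 = 181.
Plus 13 days into July → day 194.

194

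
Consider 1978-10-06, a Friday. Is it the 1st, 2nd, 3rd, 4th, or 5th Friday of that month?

1st

Day 6 falls in week ⌈6/7⌉ of the month.
Days 1–7 hold the 1st Friday, 8–14 the 2nd, 15–21 the 3rd, 22–28 the 4th, 29–31 the 5th.
6 is in the range for the 1st.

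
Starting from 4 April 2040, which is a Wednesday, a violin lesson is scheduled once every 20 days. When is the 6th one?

The 6th occurrence is 5 intervals after the first: 5 × 20 = 100 days after 4 April 2040.
April has 30 days — 26 days to the end of April leaves 74.
May has 31 days (43 left).
June has 30 days (13 left).
13 days into July → 13 July 2040.

13 July 2040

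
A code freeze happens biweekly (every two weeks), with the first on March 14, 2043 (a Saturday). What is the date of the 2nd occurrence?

The 2nd occurrence is 1 interval after the first: 1 × 14 = 14 days after March 14, 2043.
14 days later is March 28, 2043.

March 28, 2043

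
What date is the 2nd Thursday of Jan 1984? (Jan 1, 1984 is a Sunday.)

Jan 12, 1984

Jan 1984 begins on a Sunday, so the first Thursday is Jan 5 (4 days later).
The 2nd Thursday is 1 weeks later: 5 + 7 = 12.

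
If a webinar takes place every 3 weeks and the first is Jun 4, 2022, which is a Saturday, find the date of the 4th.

Aug 6, 2022

The 4th occurrence is 3 intervals after the first: 3 × 21 = 63 days after Jun 4, 2022.
Jun has 30 days — 26 days to the end of Jun leaves 37.
Jul has 31 days (6 left).
6 days into Aug → Aug 6, 2022.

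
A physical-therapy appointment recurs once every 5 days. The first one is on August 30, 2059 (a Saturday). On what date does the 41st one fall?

March 17, 2060

The 41st occurrence is 40 intervals after the first: 40 × 5 = 200 days after August 30, 2059.
August has 31 days — 1 day to the end of August leaves 199.
September has 30 days (169 left).
October has 31 days (138 left).
November has 30 days (108 left).
December has 31 days (77 left).
January has 31 days (46 left).
February has 29 days (17 left).
17 days into March → March 17, 2060.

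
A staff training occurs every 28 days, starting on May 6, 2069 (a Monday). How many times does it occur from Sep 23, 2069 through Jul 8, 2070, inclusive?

Occurrences land 28·i days after May 6, 2069 for i = 0, 1, 2, …
Sep 23, 2069 is 140 days after the start; 140 ÷ 28 = 5 remainder 0. First occurrence in the window: #6 on Sep 23, 2069 (5×28 = 140 days in).
Jul 8, 2070 is 428 days after the start; 428 ÷ 28 = 15 remainder 8. Last occurrence in the window: #16 on Jun 30, 2070.
Occurrences #6 through #16: 11 in total.

11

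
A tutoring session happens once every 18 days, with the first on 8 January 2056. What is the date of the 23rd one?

7 February 2057

The 23rd occurrence is 22 intervals after the first: 22 × 18 = 396 days after 8 January 2056.
January has 31 days — 23 days to the end of January leaves 373.
February has 29 days (344 left).
March has 31 days (313 left).
April has 30 days (283 left).
May has 31 days (252 left).
June has 30 days (222 left).
July has 31 days (191 left).
August has 31 days (160 left).
September has 30 days (130 left).
October has 31 days (99 left).
November has 30 days (69 left).
December has 31 days (38 left).
January has 31 days (7 left).
7 days into February → 7 February 2057.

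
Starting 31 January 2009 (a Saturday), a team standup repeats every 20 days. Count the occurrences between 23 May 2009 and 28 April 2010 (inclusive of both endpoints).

Occurrences land 20·i days after 31 January 2009 for i = 0, 1, 2, …
23 May 2009 is 112 days after the start; 112 ÷ 20 = 5 remainder 12; since the remainder is 12, round up to i = 6. First occurrence in the window: #7 on 31 May 2009 (6×20 = 120 days in).
28 April 2010 is 452 days after the start; 452 ÷ 20 = 22 remainder 12. Last occurrence in the window: #23 on 16 April 2010.
Occurrences #7 through #23: 17 in total.

17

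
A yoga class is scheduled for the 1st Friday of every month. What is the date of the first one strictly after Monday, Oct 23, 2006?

Nov 3, 2006

Oct 2006 starts on a Sunday, so its 1st Friday is Oct 6, 2006 (5 days in).
That is not after Oct 23, 2006, so look at Nov 2006.
Nov 2006 starts on a Wednesday, so its 1st Friday is Nov 3, 2006 (2 days in).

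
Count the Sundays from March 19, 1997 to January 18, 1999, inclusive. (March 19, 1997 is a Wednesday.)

March 19, 1997 is a Wednesday; the first Sunday on or after it is March 23, 1997 (4 days later).
From March 23, 1997 to January 18, 1999: 283 + 365 + 18 = 666 days (rest of 1997, 1998, to January 18, 1999 in 1999).
666 ÷ 7 = 95 full weeks with remainder 1, so 95 more Sundays after the first → 96.

96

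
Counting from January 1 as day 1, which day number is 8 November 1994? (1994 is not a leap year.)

Days in months before November: 31 + 28 + 31 + 30 + 31 + 30 + 31 + 31 + 30 + 31 = 304.
Plus 8 days into November → day 312.

312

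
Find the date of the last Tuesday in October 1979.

The first Tuesday of October 1979 is October 2.
October 1979 has 31 days. Adding weeks: 2, 9, 16, 23, 30 — the last one ≤ 31 is the 30th.

1979-10-30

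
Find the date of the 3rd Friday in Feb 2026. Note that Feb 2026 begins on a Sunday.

Feb 2026 begins on a Sunday, so the first Friday is Feb 6 (5 days later).
The 3rd Friday is 2 weeks later: 6 + 14 = 20.

Feb 20, 2026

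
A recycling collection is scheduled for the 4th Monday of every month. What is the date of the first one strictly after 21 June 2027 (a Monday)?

28 June 2027

June 2027 starts on a Tuesday; its first Monday is the 7th, so the 4th Monday is the 28th — 28 June 2027.
28 June 2027 is after 21 June 2027, so that is the next one.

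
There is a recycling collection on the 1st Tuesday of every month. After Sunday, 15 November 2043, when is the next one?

November 2043 starts on a Sunday, so its 1st Tuesday is 3 November 2043 (2 days in).
That is not after 15 November 2043, so look at December 2043.
December 2043 starts on a Tuesday, so its 1st Tuesday is 1 December 2043.

1 December 2043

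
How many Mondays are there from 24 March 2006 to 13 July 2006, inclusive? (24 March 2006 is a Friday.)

24 March 2006 is a Friday; the first Monday on or after it is 27 March 2006 (3 days later).
From 27 March 2006 to 13 July 2006: 4 + 30 + 31 + 30 + 13 = 108 days (rest of March, April, May, June, July).
108 ÷ 7 = 15 full weeks with remainder 3, so 15 more Mondays after the first → 16.

16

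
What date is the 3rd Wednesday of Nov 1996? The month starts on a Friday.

Nov 1996 begins on a Friday, so the first Wednesday is Nov 6 (5 days later).
The 3rd Wednesday is 2 weeks later: 6 + 14 = 20.

Nov 20, 1996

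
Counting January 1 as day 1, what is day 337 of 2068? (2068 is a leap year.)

2 December 2068

January has 31 days (337 − 31 = 306 remain).
February has 29 days (306 − 29 = 277 remain).
March has 31 days (277 − 31 = 246 remain).
April has 30 days (246 − 30 = 216 remain).
May has 31 days (216 − 31 = 185 remain).
June has 30 days (185 − 30 = 155 remain).
July has 31 days (155 − 31 = 124 remain).
August has 31 days (124 − 31 = 93 remain).
September has 30 days (93 − 30 = 63 remain).
October has 31 days (63 − 31 = 32 remain).
November has 30 days (32 − 30 = 2 remain).
2 into December → December 2.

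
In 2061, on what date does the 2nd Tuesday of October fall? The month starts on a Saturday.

October 2061 begins on a Saturday, so the first Tuesday is October 4 (3 days later).
The 2nd Tuesday is 1 weeks later: 4 + 7 = 11.

October 11, 2061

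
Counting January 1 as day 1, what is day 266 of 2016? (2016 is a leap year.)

January has 31 days (266 − 31 = 235 remain).
February has 29 days (235 − 29 = 206 remain).
March has 31 days (206 − 31 = 175 remain).
April has 30 days (175 − 30 = 145 remain).
May has 31 days (145 − 31 = 114 remain).
June has 30 days (114 − 30 = 84 remain).
July has 31 days (84 − 31 = 53 remain).
August has 31 days (53 − 31 = 22 remain).
22 into September → September 22.

September 22, 2016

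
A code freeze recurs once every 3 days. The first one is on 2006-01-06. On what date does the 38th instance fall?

The 38th occurrence is 37 intervals after the first: 37 × 3 = 111 days after 2006-01-06.
January has 31 days — 25 days to the end of January leaves 86.
February has 28 days (58 left).
March has 31 days (27 left).
27 days into April → 2006-04-27.

2006-04-27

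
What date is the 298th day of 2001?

January has 31 days (298 − 31 = 267 remain).
February has 28 days (267 − 28 = 239 remain).
March has 31 days (239 − 31 = 208 remain).
April has 30 days (208 − 30 = 178 remain).
May has 31 days (178 − 31 = 147 remain).
June has 30 days (147 − 30 = 117 remain).
July has 31 days (117 − 31 = 86 remain).
August has 31 days (86 − 31 = 55 remain).
September has 30 days (55 − 30 = 25 remain).
25 into October → October 25.

2001-10-25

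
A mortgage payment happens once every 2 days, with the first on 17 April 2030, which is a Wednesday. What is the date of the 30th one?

The 30th occurrence is 29 intervals after the first: 29 × 2 = 58 days after 17 April 2030.
April has 30 days — 13 days to the end of April leaves 45.
May has 31 days (14 left).
14 days into June → 14 June 2030.

14 June 2030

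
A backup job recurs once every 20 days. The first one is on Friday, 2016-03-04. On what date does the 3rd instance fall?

2016-04-13

The 3rd occurrence is 2 intervals after the first: 2 × 20 = 40 days after 2016-03-04.
March has 31 days — 27 days to the end of March leaves 13.
13 days into April → 2016-04-13.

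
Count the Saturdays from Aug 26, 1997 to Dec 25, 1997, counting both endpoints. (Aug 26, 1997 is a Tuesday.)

17

Aug 26, 1997 is a Tuesday; the first Saturday on or after it is Aug 30, 1997 (4 days later).
From Aug 30, 1997 to Dec 25, 1997: 1 + 30 + 31 + 30 + 25 = 117 days (rest of Aug, Sep, Oct, Nov, Dec).
117 ÷ 7 = 16 full weeks with remainder 5, so 16 more Saturdays after the first → 17.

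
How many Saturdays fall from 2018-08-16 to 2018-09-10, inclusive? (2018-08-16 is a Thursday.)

4

2018-08-16 is a Thursday; the first Saturday on or after it is 2018-08-18 (2 days later).
From 2018-08-18 to 2018-09-10: 13 + 10 = 23 days (rest of August, September).
23 ÷ 7 = 3 full weeks with remainder 2, so 3 more Saturdays after the first → 4.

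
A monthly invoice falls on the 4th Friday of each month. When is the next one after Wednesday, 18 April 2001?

April 2001 starts on a Sunday; its first Friday is the 6th, so the 4th Friday is the 27th — 27 April 2001.
27 April 2001 is after 18 April 2001, so that is the next one.

27 April 2001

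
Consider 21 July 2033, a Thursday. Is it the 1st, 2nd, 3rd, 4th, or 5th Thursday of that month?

3rd

Day 21 falls in week ⌈21/7⌉ of the month.
Days 1–7 hold the 1st Thursday, 8–14 the 2nd, 15–21 the 3rd, 22–28 the 4th, 29–31 the 5th.
21 is in the range for the 3rd.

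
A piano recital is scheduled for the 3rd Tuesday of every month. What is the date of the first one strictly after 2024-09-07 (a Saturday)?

September 2024 starts on a Sunday; its first Tuesday is the 3rd, so the 3rd Tuesday is the 17th — 2024-09-17.
2024-09-17 is after 2024-09-07, so that is the next one.

2024-09-17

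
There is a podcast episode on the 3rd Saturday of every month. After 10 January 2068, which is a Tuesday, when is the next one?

21 January 2068

January 2068 starts on a Sunday; its first Saturday is the 7th, so the 3rd Saturday is the 21st — 21 January 2068.
21 January 2068 is after 10 January 2068, so that is the next one.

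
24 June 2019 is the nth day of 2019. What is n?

175

Days in months before June: 31 + 28 + 31 + 30 + 31 = 151.
Plus 24 days into June → day 175.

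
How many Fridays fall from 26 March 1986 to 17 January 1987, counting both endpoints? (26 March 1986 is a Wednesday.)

43

26 March 1986 is a Wednesday; the first Friday on or after it is 28 March 1986 (2 days later).
From 28 March 1986 to 17 January 1987: 3 + 30 + 31 + 30 + 31 + 31 + 30 + 31 + 30 + 31 + 17 = 295 days (rest of March, April, May, June, July, August, September, October, November, December, January).
295 ÷ 7 = 42 full weeks with remainder 1, so 42 more Fridays after the first → 43.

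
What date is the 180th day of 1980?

January has 31 days (180 − 31 = 149 remain).
February has 29 days (149 − 29 = 120 remain).
March has 31 days (120 − 31 = 89 remain).
April has 30 days (89 − 30 = 59 remain).
May has 31 days (59 − 31 = 28 remain).
28 into June → June 28.

1980-06-28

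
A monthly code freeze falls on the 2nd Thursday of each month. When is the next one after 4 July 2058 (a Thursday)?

11 July 2058

July 2058 starts on a Monday; its first Thursday is the 4th, so the 2nd Thursday is the 11th — 11 July 2058.
11 July 2058 is after 4 July 2058, so that is the next one.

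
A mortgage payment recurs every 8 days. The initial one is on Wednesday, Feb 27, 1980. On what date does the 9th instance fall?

The 9th occurrence is 8 intervals after the first: 8 × 8 = 64 days after Feb 27, 1980.
Feb has 29 days — 2 days to the end of Feb leaves 62.
Mar has 31 days (31 left).
Apr has 30 days (1 left).
1 day into May → May 1, 1980.

May 1, 1980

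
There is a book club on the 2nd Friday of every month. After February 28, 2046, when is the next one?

February 2046 starts on a Thursday; its first Friday is the 2nd, so the 2nd Friday is the 9th — February 9, 2046.
That is not after February 28, 2046, so look at March 2046.
March 2046 starts on a Thursday; its first Friday is the 2nd, so the 2nd Friday is the 9th — March 9, 2046.

March 9, 2046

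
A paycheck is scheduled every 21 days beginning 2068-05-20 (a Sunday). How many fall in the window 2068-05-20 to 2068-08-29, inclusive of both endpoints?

Occurrences land 21·i days after 2068-05-20 for i = 0, 1, 2, …
The window opens on the start date, so the first occurrence inside is #1 on 2068-05-20.
2068-08-29 is 101 days after the start; 101 ÷ 21 = 4 remainder 17. Last occurrence in the window: #5 on 2068-08-12.
Occurrences #1 through #5: 5 in total.

5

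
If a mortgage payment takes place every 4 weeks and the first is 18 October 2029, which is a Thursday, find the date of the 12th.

The 12th occurrence is 11 intervals after the first: 11 × 28 = 308 days after 18 October 2029.
October has 31 days — 13 days to the end of October leaves 295.
November has 30 days (265 left).
December has 31 days (234 left).
January has 31 days (203 left).
February has 28 days (175 left).
March has 31 days (144 left).
April has 30 days (114 left).
May has 31 days (83 left).
June has 30 days (53 left).
July has 31 days (22 left).
22 days into August → 22 August 2030.

22 August 2030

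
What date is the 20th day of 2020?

January 20, 2020

20 into January → January 20.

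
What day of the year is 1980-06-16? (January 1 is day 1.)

168

Days in months before June: 31 + 29 + 31 + 30 + 31 = 152.
Plus 16 days into June → day 168.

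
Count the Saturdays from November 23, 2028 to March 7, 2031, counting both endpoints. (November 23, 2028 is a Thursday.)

November 23, 2028 is a Thursday; the first Saturday on or after it is November 25, 2028 (2 days later).
From November 25, 2028 to March 7, 2031: 36 + 365 + 365 + 66 = 832 days (rest of 2028, 2029, 2030, to March 7, 2031 in 2031).
832 ÷ 7 = 118 full weeks with remainder 6, so 118 more Saturdays after the first → 119.

119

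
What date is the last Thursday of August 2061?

August 2061 begins on a Monday, so the first Thursday is August 4 (3 days later).
August 2061 has 31 days. Adding weeks: 4, 11, 18, 25 — the last one ≤ 31 is the 25th.

August 25, 2061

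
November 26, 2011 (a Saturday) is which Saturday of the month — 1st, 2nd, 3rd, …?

4th

Day 26 falls in week ⌈26/7⌉ of the month.
Days 1–7 hold the 1st Saturday, 8–14 the 2nd, 15–21 the 3rd, 22–28 the 4th, 29–31 the 5th.
26 is in the range for the 4th.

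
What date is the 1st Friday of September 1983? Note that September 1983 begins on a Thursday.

September 1983 begins on a Thursday, so the first Friday is September 2 (1 day later).

1983-09-02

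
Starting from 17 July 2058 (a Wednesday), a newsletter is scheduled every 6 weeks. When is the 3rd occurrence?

The 3rd occurrence is 2 intervals after the first: 2 × 42 = 84 days after 17 July 2058.
July has 31 days — 14 days to the end of July leaves 70.
August has 31 days (39 left).
September has 30 days (9 left).
9 days into October → 9 October 2058.

9 October 2058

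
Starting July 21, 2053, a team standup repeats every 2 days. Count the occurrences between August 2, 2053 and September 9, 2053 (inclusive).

Occurrences land 2·i days after July 21, 2053 for i = 0, 1, 2, …
August 2, 2053 is 12 days after the start; 12 ÷ 2 = 6 remainder 0. First occurrence in the window: #7 on August 2, 2053 (6×2 = 12 days in).
September 9, 2053 is 50 days after the start; 50 ÷ 2 = 25 remainder 0. Last occurrence in the window: #26 on September 9, 2053.
Occurrences #7 through #26: 20 in total.

20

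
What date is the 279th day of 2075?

January has 31 days (279 − 31 = 248 remain).
February has 28 days (248 − 28 = 220 remain).
March has 31 days (220 − 31 = 189 remain).
April has 30 days (189 − 30 = 159 remain).
May has 31 days (159 − 31 = 128 remain).
June has 30 days (128 − 30 = 98 remain).
July has 31 days (98 − 31 = 67 remain).
August has 31 days (67 − 31 = 36 remain).
September has 30 days (36 − 30 = 6 remain).
6 into October → October 6.

October 6, 2075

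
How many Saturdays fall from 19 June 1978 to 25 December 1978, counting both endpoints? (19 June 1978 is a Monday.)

27

19 June 1978 is a Monday; the first Saturday on or after it is 24 June 1978 (5 days later).
From 24 June 1978 to 25 December 1978: 6 + 31 + 31 + 30 + 31 + 30 + 25 = 184 days (rest of June, July, August, September, October, November, December).
184 ÷ 7 = 26 full weeks with remainder 2, so 26 more Saturdays after the first → 27.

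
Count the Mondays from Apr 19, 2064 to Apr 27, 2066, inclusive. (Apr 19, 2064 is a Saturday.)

Apr 19, 2064 is a Saturday; the first Monday on or after it is Apr 21, 2064 (2 days later).
From Apr 21, 2064 to Apr 27, 2066: 254 + 365 + 117 = 736 days (rest of 2064, 2065, to Apr 27, 2066 in 2066).
736 ÷ 7 = 105 full weeks with remainder 1, so 105 more Mondays after the first → 106.

106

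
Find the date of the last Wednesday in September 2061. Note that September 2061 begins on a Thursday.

September 2061 begins on a Thursday, so the first Wednesday is September 7 (6 days later).
September 2061 has 30 days. Adding weeks: 7, 14, 21, 28 — the last one ≤ 30 is the 28th.

28 September 2061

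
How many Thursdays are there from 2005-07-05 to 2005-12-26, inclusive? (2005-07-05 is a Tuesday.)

25

2005-07-05 is a Tuesday; the first Thursday on or after it is 2005-07-07 (2 days later).
From 2005-07-07 to 2005-12-26: 24 + 31 + 30 + 31 + 30 + 26 = 172 days (rest of July, August, September, October, November, December).
172 ÷ 7 = 24 full weeks with remainder 4, so 24 more Thursdays after the first → 25.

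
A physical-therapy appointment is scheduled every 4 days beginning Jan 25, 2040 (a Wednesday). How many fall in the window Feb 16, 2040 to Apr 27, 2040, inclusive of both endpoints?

18

Occurrences land 4·i days after Jan 25, 2040 for i = 0, 1, 2, …
Feb 16, 2040 is 22 days after the start; 22 ÷ 4 = 5 remainder 2; since the remainder is 2, round up to i = 6. First occurrence in the window: #7 on Feb 18, 2040 (6×4 = 24 days in).
Apr 27, 2040 is 93 days after the start; 93 ÷ 4 = 23 remainder 1. Last occurrence in the window: #24 on Apr 26, 2040.
Occurrences #7 through #24: 18 in total.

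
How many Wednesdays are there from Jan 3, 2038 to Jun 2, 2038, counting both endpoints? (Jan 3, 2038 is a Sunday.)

Jan 3, 2038 is a Sunday; the first Wednesday on or after it is Jan 6, 2038 (3 days later).
From Jan 6, 2038 to Jun 2, 2038: 25 + 28 + 31 + 30 + 31 + 2 = 147 days (rest of Jan, Feb, Mar, Apr, May, Jun).
147 ÷ 7 = 21 full weeks with remainder 0, so 21 more Wednesdays after the first → 22.

22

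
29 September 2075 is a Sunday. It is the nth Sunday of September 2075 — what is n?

5th

Day 29 falls in week ⌈29/7⌉ of the month.
Days 1–7 hold the 1st Sunday, 8–14 the 2nd, 15–21 the 3rd, 22–28 the 4th, 29–31 the 5th.
29 is in the range for the 5th.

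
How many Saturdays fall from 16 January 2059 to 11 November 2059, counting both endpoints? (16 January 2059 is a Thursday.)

43

16 January 2059 is a Thursday; the first Saturday on or after it is 18 January 2059 (2 days later).
From 18 January 2059 to 11 November 2059: 13 + 28 + 31 + 30 + 31 + 30 + 31 + 31 + 30 + 31 + 11 = 297 days (rest of January, February, March, April, May, June, July, August, September, October, November).
297 ÷ 7 = 42 full weeks with remainder 3, so 42 more Saturdays after the first → 43.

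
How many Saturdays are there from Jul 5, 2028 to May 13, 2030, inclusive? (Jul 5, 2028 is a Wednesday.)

Jul 5, 2028 is a Wednesday; the first Saturday on or after it is Jul 8, 2028 (3 days later).
From Jul 8, 2028 to May 13, 2030: 176 + 365 + 133 = 674 days (rest of 2028, 2029, to May 13, 2030 in 2030).
674 ÷ 7 = 96 full weeks with remainder 2, so 96 more Saturdays after the first → 97.

97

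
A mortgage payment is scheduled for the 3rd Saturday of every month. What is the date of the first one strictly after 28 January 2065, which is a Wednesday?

January 2065 starts on a Thursday; its first Saturday is the 3rd, so the 3rd Saturday is the 17th — 17 January 2065.
That is not after 28 January 2065, so look at February 2065.
February 2065 starts on a Sunday; its first Saturday is the 7th, so the 3rd Saturday is the 21st — 21 February 2065.

21 February 2065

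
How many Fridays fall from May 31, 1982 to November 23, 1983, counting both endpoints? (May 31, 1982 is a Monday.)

77

May 31, 1982 is a Monday; the first Friday on or after it is June 4, 1982 (4 days later).
From June 4, 1982 to November 23, 1983: 210 + 327 = 537 days (rest of 1982, to November 23, 1983 in 1983).
537 ÷ 7 = 76 full weeks with remainder 5, so 76 more Fridays after the first → 77.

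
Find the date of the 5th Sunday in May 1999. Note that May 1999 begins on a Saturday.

May 1999 begins on a Saturday, so the first Sunday is May 2 (1 day later).
The 5th Sunday is 4 weeks later: 2 + 28 = 30.

May 30, 1999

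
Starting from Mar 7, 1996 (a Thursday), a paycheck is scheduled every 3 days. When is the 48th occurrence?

Jul 26, 1996

The 48th occurrence is 47 intervals after the first: 47 × 3 = 141 days after Mar 7, 1996.
Mar has 31 days — 24 days to the end of Mar leaves 117.
Apr has 30 days (87 left).
May has 31 days (56 left).
Jun has 30 days (26 left).
26 days into Jul → Jul 26, 1996.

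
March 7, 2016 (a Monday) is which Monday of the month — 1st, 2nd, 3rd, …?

Day 7 falls in week ⌈7/7⌉ of the month.
Days 1–7 hold the 1st Monday, 8–14 the 2nd, 15–21 the 3rd, 22–28 the 4th, 29–31 the 5th.
7 is in the range for the 1st.

1st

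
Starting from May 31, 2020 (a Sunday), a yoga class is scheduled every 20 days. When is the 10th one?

The 10th occurrence is 9 intervals after the first: 9 × 20 = 180 days after May 31, 2020.
May has 31 days — 0 days to the end of May leaves 180.
June has 30 days (150 left).
July has 31 days (119 left).
August has 31 days (88 left).
September has 30 days (58 left).
October has 31 days (27 left).
27 days into November → November 27, 2020.

November 27, 2020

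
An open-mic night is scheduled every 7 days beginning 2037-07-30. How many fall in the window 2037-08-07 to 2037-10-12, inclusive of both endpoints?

9

Occurrences land 7·i days after 2037-07-30 for i = 0, 1, 2, …
2037-08-07 is 8 days after the start; 8 ÷ 7 = 1 remainder 1; since the remainder is 1, round up to i = 2. First occurrence in the window: #3 on 2037-08-13 (2×7 = 14 days in).
2037-10-12 is 74 days after the start; 74 ÷ 7 = 10 remainder 4. Last occurrence in the window: #11 on 2037-10-08.
Occurrences #3 through #11: 9 in total.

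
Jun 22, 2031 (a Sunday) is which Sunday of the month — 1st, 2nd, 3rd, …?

Day 22 falls in week ⌈22/7⌉ of the month.
Days 1–7 hold the 1st Sunday, 8–14 the 2nd, 15–21 the 3rd, 22–28 the 4th, 29–31 the 5th.
22 is in the range for the 4th.

4th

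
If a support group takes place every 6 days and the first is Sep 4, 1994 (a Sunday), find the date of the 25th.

The 25th occurrence is 24 intervals after the first: 24 × 6 = 144 days after Sep 4, 1994.
Sep has 30 days — 26 days to the end of Sep leaves 118.
Oct has 31 days (87 left).
Nov has 30 days (57 left).
Dec has 31 days (26 left).
26 days into Jan → Jan 26, 1995.

Jan 26, 1995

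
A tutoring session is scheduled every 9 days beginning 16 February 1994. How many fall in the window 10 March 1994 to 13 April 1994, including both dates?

4

Occurrences land 9·i days after 16 February 1994 for i = 0, 1, 2, …
10 March 1994 is 22 days after the start; 22 ÷ 9 = 2 remainder 4; since the remainder is 4, round up to i = 3. First occurrence in the window: #4 on 15 March 1994 (3×9 = 27 days in).
13 April 1994 is 56 days after the start; 56 ÷ 9 = 6 remainder 2. Last occurrence in the window: #7 on 11 April 1994.
Occurrences #4 through #7: 4 in total.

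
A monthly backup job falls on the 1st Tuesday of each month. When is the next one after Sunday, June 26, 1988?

July 5, 1988

June 1988 starts on a Wednesday, so its 1st Tuesday is June 7, 1988 (6 days in).
That is not after June 26, 1988, so look at July 1988.
July 1988 starts on a Friday, so its 1st Tuesday is July 5, 1988 (4 days in).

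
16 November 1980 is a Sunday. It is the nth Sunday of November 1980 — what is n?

Day 16 falls in week ⌈16/7⌉ of the month.
Days 1–7 hold the 1st Sunday, 8–14 the 2nd, 15–21 the 3rd, 22–28 the 4th, 29–31 the 5th.
16 is in the range for the 3rd.

3rd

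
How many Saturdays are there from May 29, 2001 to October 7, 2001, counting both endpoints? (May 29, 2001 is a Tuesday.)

May 29, 2001 is a Tuesday; the first Saturday on or after it is June 2, 2001 (4 days later).
From June 2, 2001 to October 7, 2001: 28 + 31 + 31 + 30 + 7 = 127 days (rest of June, July, August, September, October).
127 ÷ 7 = 18 full weeks with remainder 1, so 18 more Saturdays after the first → 19.

19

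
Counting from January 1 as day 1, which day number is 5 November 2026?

309

Days in months before November: 31 + 28 + 31 + 30 + 31 + 30 + 31 + 31 + 30 + 31 = 304.
Plus 5 days into November → day 309.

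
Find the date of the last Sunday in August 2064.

August 2064 begins on a Friday, so the first Sunday is August 3 (2 days later).
August 2064 has 31 days. Adding weeks: 3, 10, 17, 24, 31 — the last one ≤ 31 is the 31st.

31 August 2064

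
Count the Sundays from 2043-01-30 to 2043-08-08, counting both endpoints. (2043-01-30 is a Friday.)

2043-01-30 is a Friday; the first Sunday on or after it is 2043-02-01 (2 days later).
From 2043-02-01 to 2043-08-08: 27 + 31 + 30 + 31 + 30 + 31 + 8 = 188 days (rest of February, March, April, May, June, July, August).
188 ÷ 7 = 26 full weeks with remainder 6, so 26 more Sundays after the first → 27.

27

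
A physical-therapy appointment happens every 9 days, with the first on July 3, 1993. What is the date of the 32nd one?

April 8, 1994

The 32nd occurrence is 31 intervals after the first: 31 × 9 = 279 days after July 3, 1993.
July has 31 days — 28 days to the end of July leaves 251.
August has 31 days (220 left).
September has 30 days (190 left).
October has 31 days (159 left).
November has 30 days (129 left).
December has 31 days (98 left).
January has 31 days (67 left).
February has 28 days (39 left).
March has 31 days (8 left).
8 days into April → April 8, 1994.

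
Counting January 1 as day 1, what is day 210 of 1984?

28 July 1984

January has 31 days (210 − 31 = 179 remain).
February has 29 days (179 − 29 = 150 remain).
March has 31 days (150 − 31 = 119 remain).
April has 30 days (119 − 30 = 89 remain).
May has 31 days (89 − 31 = 58 remain).
June has 30 days (58 − 30 = 28 remain).
28 into July → July 28.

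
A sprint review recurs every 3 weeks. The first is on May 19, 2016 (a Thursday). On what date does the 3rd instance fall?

The 3rd occurrence is 2 intervals after the first: 2 × 21 = 42 days after May 19, 2016.
May has 31 days — 12 days to the end of May leaves 30.
30 days into June → June 30, 2016.

June 30, 2016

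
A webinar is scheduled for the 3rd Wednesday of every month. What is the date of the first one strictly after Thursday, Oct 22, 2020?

Nov 18, 2020

Oct 2020 starts on a Thursday; its first Wednesday is the 7th, so the 3rd Wednesday is the 21st — Oct 21, 2020.
That is not after Oct 22, 2020, so look at Nov 2020.
Nov 2020 starts on a Sunday; its first Wednesday is the 4th, so the 3rd Wednesday is the 18th — Nov 18, 2020.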